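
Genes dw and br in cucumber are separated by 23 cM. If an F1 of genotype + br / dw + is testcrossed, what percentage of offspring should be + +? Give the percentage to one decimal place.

11.5%

A map distance of 23 cM corresponds to a recombination frequency of 0.230.
The F1 is + br / dw +, so + + is a recombinant gamete class with expected frequency r/2 = 0.230/2 = 0.1150.
That is 0.1150 = 11.5% of the progeny.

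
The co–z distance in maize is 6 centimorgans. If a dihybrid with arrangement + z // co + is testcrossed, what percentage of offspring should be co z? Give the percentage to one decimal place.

A map distance of 6 centimorgans corresponds to a recombination frequency of 0.060.
The F1 is + z / co +, so co z is a recombinant gamete class with expected frequency r/2 = 0.060/2 = 0.0300.
That is 0.0300 = 3.0% of the progeny.

3.0%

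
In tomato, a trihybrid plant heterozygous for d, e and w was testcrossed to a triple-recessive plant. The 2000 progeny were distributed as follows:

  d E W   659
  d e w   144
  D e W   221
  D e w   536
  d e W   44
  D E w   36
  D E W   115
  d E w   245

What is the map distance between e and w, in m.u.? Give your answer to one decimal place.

27.3 m.u.

The two most frequent reciprocal classes, D e w and d E W, are the parental types, so the F1 was D e w / d E W.
The two rarest classes, D E w and d e W, are the double crossovers. Comparing them with the parentals, only the e allele has switched, so e is the middle locus and the order is w – e – d.
Crossovers in the w–e interval produce the single-crossover classes D e W and d E w (221 + 245 = 466) plus the double crossovers (80).
RF(w–e) = (466 + 80) / 2000 = 546/2000 = 0.2730 → 27.3 m.u.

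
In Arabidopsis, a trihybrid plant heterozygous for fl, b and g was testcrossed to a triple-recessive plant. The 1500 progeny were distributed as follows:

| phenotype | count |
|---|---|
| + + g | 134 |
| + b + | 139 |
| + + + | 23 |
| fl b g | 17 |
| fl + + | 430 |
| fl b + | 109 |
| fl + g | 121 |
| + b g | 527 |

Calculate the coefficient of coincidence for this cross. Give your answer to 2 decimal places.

The two most frequent reciprocal classes, + b g and fl + +, are the parental types, so the F1 was + b g / fl + +.
The two rarest classes, fl b g and + + +, are the double crossovers. Comparing them with the parentals, only the fl allele has switched, so fl is the middle locus and the order is b – fl – g.
b–fl: (243 + 40)/1500 = 0.1887; fl–g: (260 + 40)/1500 = 0.2000.
Expected DCO frequency = 0.1887 × 0.2000 ≈ 0.03774; observed = 40/1500 ≈ 0.02667.
Coefficient of coincidence = 0.02667/0.03774 ≈ 0.71.

0.71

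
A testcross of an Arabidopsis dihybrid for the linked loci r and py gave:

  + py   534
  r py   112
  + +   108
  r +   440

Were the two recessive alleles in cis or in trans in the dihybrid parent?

trans

The two most frequent classes are + py (534) and r + (440); these are the parental (non-recombinant) types.
So the F1 carried + py on one chromosome and r + on the other — the recessive alleles are on opposite chromosomes (trans / repulsion).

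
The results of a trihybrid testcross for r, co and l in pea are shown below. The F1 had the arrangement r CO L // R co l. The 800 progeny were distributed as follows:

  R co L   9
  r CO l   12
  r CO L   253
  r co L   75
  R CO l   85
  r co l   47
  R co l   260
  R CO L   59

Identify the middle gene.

l

The two rarest classes, r CO l and R co L, are the double crossovers. Comparing them with the parentals, only the l allele has switched, so l is the middle locus and the order is r – l – co.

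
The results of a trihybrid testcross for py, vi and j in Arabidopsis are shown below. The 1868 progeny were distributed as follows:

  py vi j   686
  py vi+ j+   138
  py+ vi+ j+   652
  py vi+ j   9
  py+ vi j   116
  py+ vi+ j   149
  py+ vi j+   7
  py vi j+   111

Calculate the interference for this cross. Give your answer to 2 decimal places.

0.60

The two most frequent reciprocal classes, py+ vi+ j+ and py vi j, are the parental types, so the F1 was py+ vi+ j+ / py vi j.
The two rarest classes, py+ vi j+ and py vi+ j, are the double crossovers. Comparing them with the parentals, only the vi allele has switched, so vi is the middle locus and the order is j – vi – py.
j–vi: (260 + 16)/1868 = 0.1478; vi–py: (254 + 16)/1868 = 0.1445.
Expected DCO frequency = 0.1478 × 0.1445 ≈ 0.02136; observed = 16/1868 ≈ 0.00857.
Coefficient of coincidence = 0.00857/0.02136 ≈ 0.40; interference = 1 − 0.40 = 0.60.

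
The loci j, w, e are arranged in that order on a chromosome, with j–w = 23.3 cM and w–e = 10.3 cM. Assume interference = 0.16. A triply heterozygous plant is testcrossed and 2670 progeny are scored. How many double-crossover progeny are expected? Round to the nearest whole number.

Map distances give recombination frequencies of 0.233 and 0.103 for the two intervals.
With interference 0.16 (so coincidence = 0.84), expected double-crossover frequency = 0.233 × 0.103 × 0.84 = 0.02016.
Expected number = 0.02016 × 2670 = 53.82 ≈ 54.

54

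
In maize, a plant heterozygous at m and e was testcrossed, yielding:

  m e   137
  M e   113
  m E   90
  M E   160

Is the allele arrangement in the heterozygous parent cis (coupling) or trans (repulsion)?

The two most frequent classes are M E (160) and m e (137); these are the parental (non-recombinant) types.
So the F1 carried M E on one chromosome and m e on the other — the recessive alleles are on the same chromosome (cis / coupling).

cis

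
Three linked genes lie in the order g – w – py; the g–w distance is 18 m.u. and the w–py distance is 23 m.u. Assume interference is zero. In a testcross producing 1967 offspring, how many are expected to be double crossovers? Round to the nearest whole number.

81

Map distances give recombination frequencies of 0.180 and 0.230 for the two intervals.
With no interference, expected double-crossover frequency = 0.180 × 0.230 = 0.04140.
Expected number = 0.04140 × 1967 = 81.43 ≈ 81.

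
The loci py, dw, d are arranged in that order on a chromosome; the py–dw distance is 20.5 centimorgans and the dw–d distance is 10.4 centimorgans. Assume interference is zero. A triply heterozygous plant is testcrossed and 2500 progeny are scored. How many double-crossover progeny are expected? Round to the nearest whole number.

Map distances give recombination frequencies of 0.205 and 0.104 for the two intervals.
With no interference, expected double-crossover frequency = 0.205 × 0.104 = 0.02132.
Expected number = 0.02132 × 2500 = 53.30 ≈ 53.

53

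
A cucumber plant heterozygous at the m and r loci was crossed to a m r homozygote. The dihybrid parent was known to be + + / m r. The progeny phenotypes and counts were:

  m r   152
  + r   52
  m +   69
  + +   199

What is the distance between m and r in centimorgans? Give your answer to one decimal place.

The recombinant classes are + r and m +: 52 + 69 = 121.
Recombination frequency = 121/472 = 0.2564 ≈ 25.6%, i.e. 25.6 centimorgans.

25.6 centimorgans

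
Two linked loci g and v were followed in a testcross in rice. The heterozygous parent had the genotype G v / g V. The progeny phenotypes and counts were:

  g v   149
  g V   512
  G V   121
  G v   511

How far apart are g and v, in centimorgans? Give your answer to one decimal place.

The recombinant classes are G V and g v: 121 + 149 = 270.
Recombination frequency = 270/1293 = 0.2088 ≈ 20.9%, i.e. 20.9 centimorgans.

20.9 centimorgans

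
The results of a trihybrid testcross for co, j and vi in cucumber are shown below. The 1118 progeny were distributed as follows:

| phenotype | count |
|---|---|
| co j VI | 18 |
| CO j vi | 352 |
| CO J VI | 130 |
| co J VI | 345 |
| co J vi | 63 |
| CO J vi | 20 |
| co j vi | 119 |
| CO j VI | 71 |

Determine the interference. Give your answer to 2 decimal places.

0.14

The two most frequent reciprocal classes, co J VI and CO j vi, are the parental types, so the F1 was co J VI / CO j vi.
The two rarest classes, co j VI and CO J vi, are the double crossovers. Comparing them with the parentals, only the j allele has switched, so j is the middle locus and the order is co – j – vi.
co–j: (249 + 38)/1118 = 0.2567; j–vi: (134 + 38)/1118 = 0.1538.
Expected DCO frequency = 0.2567 × 0.1538 ≈ 0.03948; observed = 38/1118 ≈ 0.03399.
Coefficient of coincidence = 0.03399/0.03948 ≈ 0.86; interference = 1 − 0.86 = 0.14.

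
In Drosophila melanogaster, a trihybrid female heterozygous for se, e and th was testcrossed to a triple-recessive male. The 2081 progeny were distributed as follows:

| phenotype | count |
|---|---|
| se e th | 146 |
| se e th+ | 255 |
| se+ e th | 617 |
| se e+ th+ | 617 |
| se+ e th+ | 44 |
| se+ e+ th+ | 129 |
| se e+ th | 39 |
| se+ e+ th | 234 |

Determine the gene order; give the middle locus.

The two most frequent reciprocal classes, se+ e th and se e+ th+, are the parental types, so the F1 was se+ e th / se e+ th+.
The two rarest classes, se+ e th+ and se e+ th, are the double crossovers. Comparing them with the parentals, only the th allele has switched, so th is the middle locus and the order is se – th – e.

th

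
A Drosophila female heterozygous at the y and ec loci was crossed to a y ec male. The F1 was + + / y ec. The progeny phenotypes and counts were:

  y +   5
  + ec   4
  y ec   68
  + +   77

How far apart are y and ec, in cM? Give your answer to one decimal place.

The recombinant classes are + ec and y +: 4 + 5 = 9.
Recombination frequency = 9/154 = 0.0584 ≈ 5.8%, i.e. 5.8 cM.

5.8 cM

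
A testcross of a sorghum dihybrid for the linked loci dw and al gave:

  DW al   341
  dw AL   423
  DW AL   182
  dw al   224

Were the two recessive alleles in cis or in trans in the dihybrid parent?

The two most frequent classes are DW al (341) and dw AL (423); these are the parental (non-recombinant) types.
So the F1 carried DW al on one chromosome and dw AL on the other — the recessive alleles are on opposite chromosomes (trans / repulsion).

trans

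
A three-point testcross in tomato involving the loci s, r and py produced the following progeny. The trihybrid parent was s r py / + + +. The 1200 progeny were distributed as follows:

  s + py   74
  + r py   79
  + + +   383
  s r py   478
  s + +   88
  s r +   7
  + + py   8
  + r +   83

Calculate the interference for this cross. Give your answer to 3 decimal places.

0.425

The two rarest classes, s r + and + + py, are the double crossovers. Comparing them with the parentals, only the py allele has switched, so py is the middle locus and the order is s – py – r.
s–py: (167 + 15)/1200 = 0.1517; py–r: (157 + 15)/1200 = 0.1433.
Expected DCO frequency = 0.1517 × 0.1433 ≈ 0.02174; observed = 15/1200 ≈ 0.01250.
Coefficient of coincidence = 0.01250/0.02174 ≈ 0.575; interference = 1 − 0.575 = 0.425.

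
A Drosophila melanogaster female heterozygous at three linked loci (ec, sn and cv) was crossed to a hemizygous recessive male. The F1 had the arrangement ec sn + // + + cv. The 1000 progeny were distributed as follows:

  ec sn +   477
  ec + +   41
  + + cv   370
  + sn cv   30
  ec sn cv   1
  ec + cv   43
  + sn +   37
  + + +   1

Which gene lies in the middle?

The two rarest classes, ec sn cv and + + +, are the double crossovers. Comparing them with the parentals, only the cv allele has switched, so cv is the middle locus and the order is sn – cv – ec.

cv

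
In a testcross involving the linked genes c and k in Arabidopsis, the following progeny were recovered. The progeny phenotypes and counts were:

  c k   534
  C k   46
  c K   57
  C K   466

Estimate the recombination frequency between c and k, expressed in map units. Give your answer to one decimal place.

The two most frequent classes, C K (466) and c k (534), are the parental types, so the F1 was C K / c k.
The recombinant classes are C k and c K: 46 + 57 = 103.
Recombination frequency = 103/1103 = 0.0934 ≈ 9.3%, i.e. 9.3 map units.

9.3 map units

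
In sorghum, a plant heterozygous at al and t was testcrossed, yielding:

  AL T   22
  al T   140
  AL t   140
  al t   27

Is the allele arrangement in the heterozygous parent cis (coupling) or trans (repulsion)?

The two most frequent classes are AL t (140) and al T (140); these are the parental (non-recombinant) types.
So the F1 carried AL t on one chromosome and al T on the other — the recessive alleles are on opposite chromosomes (trans / repulsion).

trans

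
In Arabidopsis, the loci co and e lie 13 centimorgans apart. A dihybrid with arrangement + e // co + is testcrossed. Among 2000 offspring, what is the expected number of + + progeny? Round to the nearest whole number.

A map distance of 13 centimorgans corresponds to a recombination frequency of 0.130.
The F1 is + e / co +, so + + is a recombinant gamete class with expected frequency r/2 = 0.130/2 = 0.0650.
Expected number = 0.0650 × 2000 = 130.00 ≈ 130.

130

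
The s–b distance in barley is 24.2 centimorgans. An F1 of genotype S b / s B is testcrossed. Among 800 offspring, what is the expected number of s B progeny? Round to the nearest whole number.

303

A map distance of 24.2 centimorgans corresponds to a recombination frequency of 0.242.
The F1 is S b / s B, so s B is a parental gamete class with expected frequency (1 − r)/2 = 0.758/2 = 0.3790.
Expected number = 0.3790 × 800 = 303.20 ≈ 303.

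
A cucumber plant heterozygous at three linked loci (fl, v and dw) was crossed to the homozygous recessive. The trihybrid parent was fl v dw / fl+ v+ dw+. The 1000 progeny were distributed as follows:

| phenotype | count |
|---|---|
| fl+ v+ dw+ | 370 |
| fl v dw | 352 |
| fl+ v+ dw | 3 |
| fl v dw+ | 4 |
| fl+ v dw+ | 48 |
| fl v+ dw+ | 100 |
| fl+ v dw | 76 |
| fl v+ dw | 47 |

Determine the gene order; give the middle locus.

The two rarest classes, fl v dw+ and fl+ v+ dw, are the double crossovers. Comparing them with the parentals, only the dw allele has switched, so dw is the middle locus and the order is fl – dw – v.

dw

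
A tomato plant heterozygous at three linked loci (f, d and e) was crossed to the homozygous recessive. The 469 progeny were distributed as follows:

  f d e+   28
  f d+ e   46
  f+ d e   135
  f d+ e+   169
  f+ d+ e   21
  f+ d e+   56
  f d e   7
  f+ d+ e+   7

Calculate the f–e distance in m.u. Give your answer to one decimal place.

24.7 m.u.

The two most frequent reciprocal classes, f d+ e+ and f+ d e, are the parental types, so the F1 was f d+ e+ / f+ d e.
The two rarest classes, f+ d+ e+ and f d e, are the double crossovers. Comparing them with the parentals, only the f allele has switched, so f is the middle locus and the order is d – f – e.
Crossovers in the f–e interval produce the single-crossover classes f d+ e and f+ d e+ (46 + 56 = 102) plus the double crossovers (14).
RF(f–e) = (102 + 14) / 469 = 116/469 = 0.2473 → 24.7 m.u.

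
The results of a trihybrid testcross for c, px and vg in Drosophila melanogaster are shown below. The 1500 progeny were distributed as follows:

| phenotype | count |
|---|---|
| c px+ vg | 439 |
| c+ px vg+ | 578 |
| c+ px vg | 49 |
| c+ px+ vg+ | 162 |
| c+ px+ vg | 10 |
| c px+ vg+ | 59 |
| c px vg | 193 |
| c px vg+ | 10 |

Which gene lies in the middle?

The two most frequent reciprocal classes, c+ px vg+ and c px+ vg, are the parental types, so the F1 was c+ px vg+ / c px+ vg.
The two rarest classes, c px vg+ and c+ px+ vg, are the double crossovers. Comparing them with the parentals, only the c allele has switched, so c is the middle locus and the order is vg – c – px.

c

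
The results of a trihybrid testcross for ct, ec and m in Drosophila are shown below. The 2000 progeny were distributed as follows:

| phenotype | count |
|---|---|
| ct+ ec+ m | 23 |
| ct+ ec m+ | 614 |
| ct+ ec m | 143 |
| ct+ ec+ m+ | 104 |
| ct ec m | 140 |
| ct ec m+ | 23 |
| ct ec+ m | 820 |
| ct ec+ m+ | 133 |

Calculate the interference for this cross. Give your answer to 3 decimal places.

The two most frequent reciprocal classes, ct ec+ m and ct+ ec m+, are the parental types, so the F1 was ct ec+ m / ct+ ec m+.
The two rarest classes, ct+ ec+ m and ct ec m+, are the double crossovers. Comparing them with the parentals, only the ct allele has switched, so ct is the middle locus and the order is ec – ct – m.
ec–ct: (244 + 46)/2000 = 0.1450; ct–m: (276 + 46)/2000 = 0.1610.
Expected DCO frequency = 0.1450 × 0.1610 ≈ 0.02334; observed = 46/2000 ≈ 0.02300.
Coefficient of coincidence = 0.02300/0.02334 ≈ 0.985; interference = 1 − 0.985 = 0.015.

0.015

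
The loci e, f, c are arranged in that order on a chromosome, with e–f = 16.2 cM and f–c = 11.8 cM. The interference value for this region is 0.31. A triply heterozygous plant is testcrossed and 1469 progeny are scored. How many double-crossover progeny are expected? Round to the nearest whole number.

19

Map distances give recombination frequencies of 0.162 and 0.118 for the two intervals.
With interference 0.31 (so coincidence = 0.69), expected double-crossover frequency = 0.162 × 0.118 × 0.69 = 0.01319.
Expected number = 0.01319 × 1469 = 19.38 ≈ 19.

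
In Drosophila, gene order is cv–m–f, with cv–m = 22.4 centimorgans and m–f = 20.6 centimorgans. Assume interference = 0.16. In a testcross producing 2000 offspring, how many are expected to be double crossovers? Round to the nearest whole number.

Map distances give recombination frequencies of 0.224 and 0.206 for the two intervals.
With interference 0.16 (so coincidence = 0.84), expected double-crossover frequency = 0.224 × 0.206 × 0.84 = 0.03876.
Expected number = 0.03876 × 2000 = 77.52 ≈ 78.

78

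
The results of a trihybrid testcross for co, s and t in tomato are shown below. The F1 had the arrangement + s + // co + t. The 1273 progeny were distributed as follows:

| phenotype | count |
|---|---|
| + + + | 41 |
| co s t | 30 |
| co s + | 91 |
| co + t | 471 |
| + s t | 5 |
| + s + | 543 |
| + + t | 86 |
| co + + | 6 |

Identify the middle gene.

The two rarest classes, + s t and co + +, are the double crossovers. Comparing them with the parentals, only the t allele has switched, so t is the middle locus and the order is s – t – co.

t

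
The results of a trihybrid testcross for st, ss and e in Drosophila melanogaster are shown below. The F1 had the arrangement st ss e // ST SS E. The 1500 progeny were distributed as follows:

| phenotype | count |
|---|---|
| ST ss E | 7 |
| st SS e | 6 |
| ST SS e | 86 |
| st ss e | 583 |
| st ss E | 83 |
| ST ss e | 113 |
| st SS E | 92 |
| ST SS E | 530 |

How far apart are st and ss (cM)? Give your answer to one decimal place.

The two rarest classes, st SS e and ST ss E, are the double crossovers. Comparing them with the parentals, only the ss allele has switched, so ss is the middle locus and the order is e – ss – st.
Crossovers in the ss–st interval produce the single-crossover classes ST ss e and st SS E (113 + 92 = 205) plus the double crossovers (13).
RF(ss–st) = (205 + 13) / 1500 = 218/1500 = 0.1453 → 14.5 cM.

14.5 cM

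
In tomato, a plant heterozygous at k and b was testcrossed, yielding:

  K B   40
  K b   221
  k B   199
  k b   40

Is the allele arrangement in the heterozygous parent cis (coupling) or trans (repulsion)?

trans

The two most frequent classes are K b (221) and k B (199); these are the parental (non-recombinant) types.
So the F1 carried K b on one chromosome and k B on the other — the recessive alleles are on opposite chromosomes (trans / repulsion).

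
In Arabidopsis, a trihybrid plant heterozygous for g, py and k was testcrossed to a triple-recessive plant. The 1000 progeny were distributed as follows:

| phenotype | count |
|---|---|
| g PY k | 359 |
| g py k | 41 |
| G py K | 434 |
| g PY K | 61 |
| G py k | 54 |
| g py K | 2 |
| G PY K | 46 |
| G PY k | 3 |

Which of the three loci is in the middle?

g

The two most frequent reciprocal classes, G py K and g PY k, are the parental types, so the F1 was G py K / g PY k.
The two rarest classes, g py K and G PY k, are the double crossovers. Comparing them with the parentals, only the g allele has switched, so g is the middle locus and the order is k – g – py.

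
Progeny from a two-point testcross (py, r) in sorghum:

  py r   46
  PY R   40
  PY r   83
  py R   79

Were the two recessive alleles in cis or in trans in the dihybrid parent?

trans

The two most frequent classes are PY r (83) and py R (79); these are the parental (non-recombinant) types.
So the F1 carried PY r on one chromosome and py R on the other — the recessive alleles are on opposite chromosomes (trans / repulsion).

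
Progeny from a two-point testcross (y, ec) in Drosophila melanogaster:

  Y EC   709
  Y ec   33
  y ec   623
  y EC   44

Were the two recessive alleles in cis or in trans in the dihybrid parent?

cis

The two most frequent classes are Y EC (709) and y ec (623); these are the parental (non-recombinant) types.
So the F1 carried Y EC on one chromosome and y ec on the other — the recessive alleles are on the same chromosome (cis / coupling).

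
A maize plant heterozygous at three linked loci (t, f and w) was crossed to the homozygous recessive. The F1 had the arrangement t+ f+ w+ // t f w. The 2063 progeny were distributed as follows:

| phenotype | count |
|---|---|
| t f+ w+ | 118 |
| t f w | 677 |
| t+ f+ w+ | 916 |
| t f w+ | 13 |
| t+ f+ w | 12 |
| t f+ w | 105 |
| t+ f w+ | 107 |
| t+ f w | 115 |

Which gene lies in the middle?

w

The two rarest classes, t+ f+ w and t f w+, are the double crossovers. Comparing them with the parentals, only the w allele has switched, so w is the middle locus and the order is f – w – t.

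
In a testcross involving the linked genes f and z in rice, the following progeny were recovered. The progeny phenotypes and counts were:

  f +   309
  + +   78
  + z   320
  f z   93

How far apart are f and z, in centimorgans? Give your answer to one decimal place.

The two most frequent classes, + z (320) and f + (309), are the parental types, so the F1 was + z / f +.
The recombinant classes are + + and f z: 78 + 93 = 171.
Recombination frequency = 171/800 = 0.2137 ≈ 21.4%, i.e. 21.4 centimorgans.

21.4 centimorgans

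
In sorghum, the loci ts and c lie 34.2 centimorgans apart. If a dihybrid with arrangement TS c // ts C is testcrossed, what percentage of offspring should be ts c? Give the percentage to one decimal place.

A map distance of 34.2 centimorgans corresponds to a recombination frequency of 0.342.
The F1 is TS c / ts C, so ts c is a recombinant gamete class with expected frequency r/2 = 0.342/2 = 0.1710.
That is 0.1710 = 17.1% of the progeny.

17.1%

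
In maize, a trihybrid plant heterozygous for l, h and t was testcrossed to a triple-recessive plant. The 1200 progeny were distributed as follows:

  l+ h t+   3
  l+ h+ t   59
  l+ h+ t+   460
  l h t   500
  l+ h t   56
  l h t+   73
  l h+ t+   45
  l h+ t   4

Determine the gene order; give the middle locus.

The two most frequent reciprocal classes, l h t and l+ h+ t+, are the parental types, so the F1 was l h t / l+ h+ t+.
The two rarest classes, l h+ t and l+ h t+, are the double crossovers. Comparing them with the parentals, only the h allele has switched, so h is the middle locus and the order is t – h – l.

h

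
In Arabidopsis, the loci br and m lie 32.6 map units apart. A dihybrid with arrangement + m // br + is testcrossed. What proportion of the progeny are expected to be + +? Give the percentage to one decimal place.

16.3%

A map distance of 32.6 map units corresponds to a recombination frequency of 0.326.
The F1 is + m / br +, so + + is a recombinant gamete class with expected frequency r/2 = 0.326/2 = 0.1630.
That is 0.1630 = 16.3% of the progeny.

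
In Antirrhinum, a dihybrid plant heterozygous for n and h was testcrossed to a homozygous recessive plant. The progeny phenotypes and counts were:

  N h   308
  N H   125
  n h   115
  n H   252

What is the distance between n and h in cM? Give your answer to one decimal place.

The two most frequent classes, N h (308) and n H (252), are the parental types, so the F1 was N h / n H.
The recombinant classes are N H and n h: 125 + 115 = 240.
Recombination frequency = 240/800 = 0.3000 ≈ 30.0%, i.e. 30.0 cM.

30.0 cM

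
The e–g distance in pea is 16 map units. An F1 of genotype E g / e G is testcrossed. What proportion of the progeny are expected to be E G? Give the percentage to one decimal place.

8.0%

A map distance of 16 map units corresponds to a recombination frequency of 0.160.
The F1 is E g / e G, so E G is a recombinant gamete class with expected frequency r/2 = 0.160/2 = 0.0800.
That is 0.0800 = 8.0% of the progeny.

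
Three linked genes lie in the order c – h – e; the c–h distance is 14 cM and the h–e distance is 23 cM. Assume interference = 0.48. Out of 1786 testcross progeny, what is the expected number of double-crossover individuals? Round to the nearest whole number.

30

Map distances give recombination frequencies of 0.140 and 0.230 for the two intervals.
With interference 0.48 (so coincidence = 0.52), expected double-crossover frequency = 0.140 × 0.230 × 0.52 = 0.01674.
Expected number = 0.01674 × 1786 = 29.90 ≈ 30.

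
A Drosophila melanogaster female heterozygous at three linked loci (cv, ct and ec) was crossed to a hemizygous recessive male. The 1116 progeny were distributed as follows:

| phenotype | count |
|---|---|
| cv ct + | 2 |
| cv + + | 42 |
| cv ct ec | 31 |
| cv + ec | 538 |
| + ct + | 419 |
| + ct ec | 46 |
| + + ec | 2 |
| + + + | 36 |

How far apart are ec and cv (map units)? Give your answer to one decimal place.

8.2 map units

The two most frequent reciprocal classes, cv + ec and + ct +, are the parental types, so the F1 was cv + ec / + ct +.
The two rarest classes, + + ec and cv ct +, are the double crossovers. Comparing them with the parentals, only the cv allele has switched, so cv is the middle locus and the order is ec – cv – ct.
Crossovers in the ec–cv interval produce the single-crossover classes cv + + and + ct ec (42 + 46 = 88) plus the double crossovers (4).
RF(ec–cv) = (88 + 4) / 1116 = 92/1116 = 0.0824 → 8.2 map units.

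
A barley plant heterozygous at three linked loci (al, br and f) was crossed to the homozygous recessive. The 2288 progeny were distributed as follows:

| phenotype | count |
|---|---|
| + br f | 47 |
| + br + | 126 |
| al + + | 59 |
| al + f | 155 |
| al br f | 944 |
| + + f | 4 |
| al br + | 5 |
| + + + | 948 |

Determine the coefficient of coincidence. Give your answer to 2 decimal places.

0.62

The two most frequent reciprocal classes, al br f and + + +, are the parental types, so the F1 was al br f / + + +.
The two rarest classes, al br + and + + f, are the double crossovers. Comparing them with the parentals, only the f allele has switched, so f is the middle locus and the order is br – f – al.
br–f: (281 + 9)/2288 = 0.1267; f–al: (106 + 9)/2288 = 0.0503.
Expected DCO frequency = 0.1267 × 0.0503 ≈ 0.00637; observed = 9/2288 ≈ 0.00393.
Coefficient of coincidence = 0.00393/0.00637 ≈ 0.62.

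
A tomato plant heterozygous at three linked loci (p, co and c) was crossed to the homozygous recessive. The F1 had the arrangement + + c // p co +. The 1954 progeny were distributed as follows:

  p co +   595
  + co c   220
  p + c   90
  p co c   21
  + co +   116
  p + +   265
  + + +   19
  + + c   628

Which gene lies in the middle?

The two rarest classes, + + + and p co c, are the double crossovers. Comparing them with the parentals, only the c allele has switched, so c is the middle locus and the order is p – c – co.

c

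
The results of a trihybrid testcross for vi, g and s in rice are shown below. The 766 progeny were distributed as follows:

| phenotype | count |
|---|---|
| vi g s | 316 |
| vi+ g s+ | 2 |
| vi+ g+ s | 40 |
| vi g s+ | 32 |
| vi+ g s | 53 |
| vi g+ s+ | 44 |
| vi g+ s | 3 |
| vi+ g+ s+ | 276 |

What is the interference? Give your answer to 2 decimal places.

0.51

The two most frequent reciprocal classes, vi+ g+ s+ and vi g s, are the parental types, so the F1 was vi+ g+ s+ / vi g s.
The two rarest classes, vi+ g s+ and vi g+ s, are the double crossovers. Comparing them with the parentals, only the g allele has switched, so g is the middle locus and the order is s – g – vi.
s–g: (72 + 5)/766 = 0.1005; g–vi: (97 + 5)/766 = 0.1332.
Expected DCO frequency = 0.1005 × 0.1332 ≈ 0.01339; observed = 5/766 ≈ 0.00653.
Coefficient of coincidence = 0.00653/0.01339 ≈ 0.49; interference = 1 − 0.49 = 0.51.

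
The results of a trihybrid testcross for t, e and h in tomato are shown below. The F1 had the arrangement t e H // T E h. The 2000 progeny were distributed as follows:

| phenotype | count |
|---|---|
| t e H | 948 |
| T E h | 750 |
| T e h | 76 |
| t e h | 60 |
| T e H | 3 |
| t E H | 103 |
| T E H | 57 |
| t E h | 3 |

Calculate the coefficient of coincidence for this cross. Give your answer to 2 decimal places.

0.53

The two rarest classes, T e H and t E h, are the double crossovers. Comparing them with the parentals, only the t allele has switched, so t is the middle locus and the order is e – t – h.
e–t: (179 + 6)/2000 = 0.0925; t–h: (117 + 6)/2000 = 0.0615.
Expected DCO frequency = 0.0925 × 0.0615 ≈ 0.00569; observed = 6/2000 ≈ 0.00300.
Coefficient of coincidence = 0.00300/0.00569 ≈ 0.53.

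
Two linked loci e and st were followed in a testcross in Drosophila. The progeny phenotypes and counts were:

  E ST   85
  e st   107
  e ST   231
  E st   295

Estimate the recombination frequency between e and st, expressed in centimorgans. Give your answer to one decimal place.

The two most frequent classes, E st (295) and e ST (231), are the parental types, so the F1 was E st / e ST.
The recombinant classes are E ST and e st: 85 + 107 = 192.
Recombination frequency = 192/718 = 0.2674 ≈ 26.7%, i.e. 26.7 centimorgans.

26.7 centimorgans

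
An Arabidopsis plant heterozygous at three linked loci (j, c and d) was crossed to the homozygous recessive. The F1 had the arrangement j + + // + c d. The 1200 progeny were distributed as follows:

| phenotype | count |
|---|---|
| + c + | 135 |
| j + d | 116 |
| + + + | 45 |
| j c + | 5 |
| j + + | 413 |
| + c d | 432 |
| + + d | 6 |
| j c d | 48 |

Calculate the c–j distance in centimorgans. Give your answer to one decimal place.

8.7 centimorgans

The two rarest classes, j c + and + + d, are the double crossovers. Comparing them with the parentals, only the c allele has switched, so c is the middle locus and the order is j – c – d.
Crossovers in the j–c interval produce the single-crossover classes + + + and j c d (45 + 48 = 93) plus the double crossovers (11).
RF(j–c) = (93 + 11) / 1200 = 104/1200 = 0.0867 → 8.7 centimorgans.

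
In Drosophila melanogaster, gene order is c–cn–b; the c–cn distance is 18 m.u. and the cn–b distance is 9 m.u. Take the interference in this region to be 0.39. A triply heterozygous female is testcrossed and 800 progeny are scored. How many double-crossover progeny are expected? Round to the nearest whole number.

Map distances give recombination frequencies of 0.180 and 0.090 for the two intervals.
With interference 0.39 (so coincidence = 0.61), expected double-crossover frequency = 0.180 × 0.090 × 0.61 = 0.00988.
Expected number = 0.00988 × 800 = 7.91 ≈ 8.

8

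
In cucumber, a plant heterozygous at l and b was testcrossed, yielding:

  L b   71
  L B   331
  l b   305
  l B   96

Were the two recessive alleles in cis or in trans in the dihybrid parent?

The two most frequent classes are L B (331) and l b (305); these are the parental (non-recombinant) types.
So the F1 carried L B on one chromosome and l b on the other — the recessive alleles are on the same chromosome (cis / coupling).

cis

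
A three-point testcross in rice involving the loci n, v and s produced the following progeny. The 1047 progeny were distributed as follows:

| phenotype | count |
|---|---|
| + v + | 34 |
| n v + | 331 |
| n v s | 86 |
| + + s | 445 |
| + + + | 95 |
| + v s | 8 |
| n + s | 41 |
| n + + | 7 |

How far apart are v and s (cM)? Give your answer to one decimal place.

The two most frequent reciprocal classes, + + s and n v +, are the parental types, so the F1 was + + s / n v +.
The two rarest classes, + v s and n + +, are the double crossovers. Comparing them with the parentals, only the v allele has switched, so v is the middle locus and the order is s – v – n.
Crossovers in the s–v interval produce the single-crossover classes + + + and n v s (95 + 86 = 181) plus the double crossovers (15).
RF(s–v) = (181 + 15) / 1047 = 196/1047 = 0.1872 → 18.7 cM.

18.7 cM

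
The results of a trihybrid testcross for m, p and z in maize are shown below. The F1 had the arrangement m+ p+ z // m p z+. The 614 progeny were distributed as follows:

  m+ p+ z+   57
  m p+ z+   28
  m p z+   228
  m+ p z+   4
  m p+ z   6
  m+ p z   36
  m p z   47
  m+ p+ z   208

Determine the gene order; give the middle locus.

m

The two rarest classes, m p+ z and m+ p z+, are the double crossovers. Comparing them with the parentals, only the m allele has switched, so m is the middle locus and the order is p – m – z.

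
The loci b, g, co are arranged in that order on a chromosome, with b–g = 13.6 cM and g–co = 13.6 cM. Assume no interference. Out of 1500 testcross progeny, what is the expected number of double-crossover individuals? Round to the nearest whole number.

28

Map distances give recombination frequencies of 0.136 and 0.136 for the two intervals.
With no interference, expected double-crossover frequency = 0.136 × 0.136 = 0.01850.
Expected number = 0.01850 × 1500 = 27.74 ≈ 28.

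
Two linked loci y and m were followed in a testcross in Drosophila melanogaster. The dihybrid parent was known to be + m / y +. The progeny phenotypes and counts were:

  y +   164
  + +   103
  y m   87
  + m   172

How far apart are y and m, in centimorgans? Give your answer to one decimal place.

The recombinant classes are + + and y m: 103 + 87 = 190.
Recombination frequency = 190/526 = 0.3612 ≈ 36.1%, i.e. 36.1 centimorgans.

36.1 centimorgans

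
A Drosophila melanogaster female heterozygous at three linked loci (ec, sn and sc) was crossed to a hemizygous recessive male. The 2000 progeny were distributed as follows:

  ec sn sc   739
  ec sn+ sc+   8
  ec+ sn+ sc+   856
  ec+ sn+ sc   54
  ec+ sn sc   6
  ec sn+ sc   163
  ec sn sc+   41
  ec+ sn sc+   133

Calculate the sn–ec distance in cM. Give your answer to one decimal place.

15.5 cM

The two most frequent reciprocal classes, ec sn sc and ec+ sn+ sc+, are the parental types, so the F1 was ec sn sc / ec+ sn+ sc+.
The two rarest classes, ec+ sn sc and ec sn+ sc+, are the double crossovers. Comparing them with the parentals, only the ec allele has switched, so ec is the middle locus and the order is sn – ec – sc.
Crossovers in the sn–ec interval produce the single-crossover classes ec sn+ sc and ec+ sn sc+ (163 + 133 = 296) plus the double crossovers (14).
RF(sn–ec) = (296 + 14) / 2000 = 310/2000 = 0.1550 → 15.5 cM.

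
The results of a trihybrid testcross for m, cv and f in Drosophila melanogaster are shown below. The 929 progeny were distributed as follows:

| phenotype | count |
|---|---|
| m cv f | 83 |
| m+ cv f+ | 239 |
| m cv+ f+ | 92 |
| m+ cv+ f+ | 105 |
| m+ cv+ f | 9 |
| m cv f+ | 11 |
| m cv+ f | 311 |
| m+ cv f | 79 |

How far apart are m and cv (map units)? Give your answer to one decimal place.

The two most frequent reciprocal classes, m+ cv f+ and m cv+ f, are the parental types, so the F1 was m+ cv f+ / m cv+ f.
The two rarest classes, m cv f+ and m+ cv+ f, are the double crossovers. Comparing them with the parentals, only the m allele has switched, so m is the middle locus and the order is f – m – cv.
Crossovers in the m–cv interval produce the single-crossover classes m+ cv+ f+ and m cv f (105 + 83 = 188) plus the double crossovers (20).
RF(m–cv) = (188 + 20) / 929 = 208/929 = 0.2239 → 22.4 map units.

22.4 map units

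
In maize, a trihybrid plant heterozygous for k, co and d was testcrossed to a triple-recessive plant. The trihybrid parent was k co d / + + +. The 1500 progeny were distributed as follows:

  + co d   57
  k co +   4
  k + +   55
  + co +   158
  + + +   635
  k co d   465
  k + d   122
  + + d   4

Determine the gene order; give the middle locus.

d

The two rarest classes, k co + and + + d, are the double crossovers. Comparing them with the parentals, only the d allele has switched, so d is the middle locus and the order is co – d – k.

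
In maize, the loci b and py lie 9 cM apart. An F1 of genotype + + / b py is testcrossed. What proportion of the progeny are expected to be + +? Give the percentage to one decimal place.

45.5%

A map distance of 9 cM corresponds to a recombination frequency of 0.090.
The F1 is + + / b py, so + + is a parental gamete class with expected frequency (1 − r)/2 = 0.910/2 = 0.4550.
That is 0.4550 = 45.5% of the progeny.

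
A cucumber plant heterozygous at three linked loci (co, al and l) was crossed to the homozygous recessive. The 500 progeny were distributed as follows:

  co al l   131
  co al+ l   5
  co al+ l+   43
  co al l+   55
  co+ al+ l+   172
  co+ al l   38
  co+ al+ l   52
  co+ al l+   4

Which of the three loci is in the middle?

al

The two most frequent reciprocal classes, co+ al+ l+ and co al l, are the parental types, so the F1 was co+ al+ l+ / co al l.
The two rarest classes, co+ al l+ and co al+ l, are the double crossovers. Comparing them with the parentals, only the al allele has switched, so al is the middle locus and the order is l – al – co.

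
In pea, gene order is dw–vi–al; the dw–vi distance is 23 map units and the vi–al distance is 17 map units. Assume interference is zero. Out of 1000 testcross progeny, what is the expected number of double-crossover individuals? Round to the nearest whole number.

Map distances give recombination frequencies of 0.230 and 0.170 for the two intervals.
With no interference, expected double-crossover frequency = 0.230 × 0.170 = 0.03910.
Expected number = 0.03910 × 1000 = 39.10 ≈ 39.

39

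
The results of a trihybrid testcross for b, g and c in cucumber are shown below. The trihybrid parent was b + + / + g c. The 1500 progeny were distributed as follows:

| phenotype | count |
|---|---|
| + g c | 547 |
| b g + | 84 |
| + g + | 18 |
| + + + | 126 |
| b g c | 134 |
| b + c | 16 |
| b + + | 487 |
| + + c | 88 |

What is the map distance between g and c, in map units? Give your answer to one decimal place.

13.7 map units

The two rarest classes, b + c and + g +, are the double crossovers. Comparing them with the parentals, only the c allele has switched, so c is the middle locus and the order is g – c – b.
Crossovers in the g–c interval produce the single-crossover classes b g + and + + c (84 + 88 = 172) plus the double crossovers (34).
RF(g–c) = (172 + 34) / 1500 = 206/1500 = 0.1373 → 13.7 map units.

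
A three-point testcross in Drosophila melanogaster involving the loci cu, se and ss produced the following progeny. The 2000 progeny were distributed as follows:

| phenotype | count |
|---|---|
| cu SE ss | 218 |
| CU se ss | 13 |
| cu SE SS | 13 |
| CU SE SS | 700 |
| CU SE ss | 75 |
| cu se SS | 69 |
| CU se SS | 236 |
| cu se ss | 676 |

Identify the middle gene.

cu

The two most frequent reciprocal classes, cu se ss and CU SE SS, are the parental types, so the F1 was cu se ss / CU SE SS.
The two rarest classes, CU se ss and cu SE SS, are the double crossovers. Comparing them with the parentals, only the cu allele has switched, so cu is the middle locus and the order is se – cu – ss.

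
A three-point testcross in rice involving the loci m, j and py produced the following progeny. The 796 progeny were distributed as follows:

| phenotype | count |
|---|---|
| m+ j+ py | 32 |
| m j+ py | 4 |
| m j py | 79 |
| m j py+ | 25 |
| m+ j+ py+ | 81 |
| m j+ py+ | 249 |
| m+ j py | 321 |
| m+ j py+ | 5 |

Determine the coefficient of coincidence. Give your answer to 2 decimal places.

0.64

The two most frequent reciprocal classes, m j+ py+ and m+ j py, are the parental types, so the F1 was m j+ py+ / m+ j py.
The two rarest classes, m j+ py and m+ j py+, are the double crossovers. Comparing them with the parentals, only the py allele has switched, so py is the middle locus and the order is j – py – m.
j–py: (57 + 9)/796 = 0.0829; py–m: (160 + 9)/796 = 0.2123.
Expected DCO frequency = 0.0829 × 0.2123 ≈ 0.01760; observed = 9/796 ≈ 0.01131.
Coefficient of coincidence = 0.01131/0.01760 ≈ 0.64.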